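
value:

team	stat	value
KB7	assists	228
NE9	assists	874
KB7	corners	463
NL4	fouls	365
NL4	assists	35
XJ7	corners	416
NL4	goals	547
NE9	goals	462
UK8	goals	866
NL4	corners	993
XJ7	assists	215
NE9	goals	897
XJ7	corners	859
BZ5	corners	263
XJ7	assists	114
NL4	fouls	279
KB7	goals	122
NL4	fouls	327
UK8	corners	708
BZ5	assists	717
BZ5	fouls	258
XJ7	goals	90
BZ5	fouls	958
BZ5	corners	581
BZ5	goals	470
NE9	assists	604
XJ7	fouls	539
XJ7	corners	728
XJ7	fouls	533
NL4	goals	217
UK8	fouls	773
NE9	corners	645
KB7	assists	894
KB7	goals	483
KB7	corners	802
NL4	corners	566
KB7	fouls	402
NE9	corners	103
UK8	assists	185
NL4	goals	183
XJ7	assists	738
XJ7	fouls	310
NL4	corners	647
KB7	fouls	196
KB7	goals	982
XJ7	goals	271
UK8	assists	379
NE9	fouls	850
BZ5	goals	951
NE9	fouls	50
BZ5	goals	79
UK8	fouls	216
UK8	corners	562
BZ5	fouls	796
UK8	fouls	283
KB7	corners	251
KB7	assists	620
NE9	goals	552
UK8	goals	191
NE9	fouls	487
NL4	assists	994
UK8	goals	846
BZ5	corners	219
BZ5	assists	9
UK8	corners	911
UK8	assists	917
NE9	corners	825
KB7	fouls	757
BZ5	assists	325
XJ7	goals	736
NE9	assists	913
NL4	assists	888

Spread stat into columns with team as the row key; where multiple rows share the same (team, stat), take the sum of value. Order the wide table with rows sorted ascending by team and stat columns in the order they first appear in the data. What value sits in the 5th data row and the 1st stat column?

1481

With rows sorted ascending by team, row 5 is team=UK8. stat columns in first-appearance order: assists, corners, fouls, goals; column 1 is assists.
Long rows with team=UK8, stat=assists: 185 + 379 + 917 = 1481.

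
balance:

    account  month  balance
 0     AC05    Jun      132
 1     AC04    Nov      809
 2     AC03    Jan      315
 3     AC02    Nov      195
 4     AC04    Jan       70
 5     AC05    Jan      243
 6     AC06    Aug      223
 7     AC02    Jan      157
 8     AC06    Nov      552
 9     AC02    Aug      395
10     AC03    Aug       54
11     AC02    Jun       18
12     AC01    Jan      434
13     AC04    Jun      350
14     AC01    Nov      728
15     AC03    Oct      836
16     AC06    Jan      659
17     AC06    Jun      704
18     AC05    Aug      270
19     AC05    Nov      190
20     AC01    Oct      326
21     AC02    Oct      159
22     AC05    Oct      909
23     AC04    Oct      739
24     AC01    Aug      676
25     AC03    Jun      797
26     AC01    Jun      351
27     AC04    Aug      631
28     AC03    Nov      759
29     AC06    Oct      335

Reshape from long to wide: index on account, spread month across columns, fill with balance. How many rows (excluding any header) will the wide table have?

6 distinct account values → 6 rows.

6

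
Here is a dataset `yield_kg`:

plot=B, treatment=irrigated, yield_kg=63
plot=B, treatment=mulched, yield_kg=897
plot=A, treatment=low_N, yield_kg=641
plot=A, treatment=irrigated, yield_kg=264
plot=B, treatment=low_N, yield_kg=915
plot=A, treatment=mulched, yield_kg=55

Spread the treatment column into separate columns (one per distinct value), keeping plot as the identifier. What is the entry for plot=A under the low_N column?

641

Wide layout: rows indexed by plot, columns are the 3 distinct treatment values (irrigated, mulched, low_N).
Cell (plot=A, treatment=low_N) draws from the long row where plot=A and treatment=low_N, which has yield_kg=641.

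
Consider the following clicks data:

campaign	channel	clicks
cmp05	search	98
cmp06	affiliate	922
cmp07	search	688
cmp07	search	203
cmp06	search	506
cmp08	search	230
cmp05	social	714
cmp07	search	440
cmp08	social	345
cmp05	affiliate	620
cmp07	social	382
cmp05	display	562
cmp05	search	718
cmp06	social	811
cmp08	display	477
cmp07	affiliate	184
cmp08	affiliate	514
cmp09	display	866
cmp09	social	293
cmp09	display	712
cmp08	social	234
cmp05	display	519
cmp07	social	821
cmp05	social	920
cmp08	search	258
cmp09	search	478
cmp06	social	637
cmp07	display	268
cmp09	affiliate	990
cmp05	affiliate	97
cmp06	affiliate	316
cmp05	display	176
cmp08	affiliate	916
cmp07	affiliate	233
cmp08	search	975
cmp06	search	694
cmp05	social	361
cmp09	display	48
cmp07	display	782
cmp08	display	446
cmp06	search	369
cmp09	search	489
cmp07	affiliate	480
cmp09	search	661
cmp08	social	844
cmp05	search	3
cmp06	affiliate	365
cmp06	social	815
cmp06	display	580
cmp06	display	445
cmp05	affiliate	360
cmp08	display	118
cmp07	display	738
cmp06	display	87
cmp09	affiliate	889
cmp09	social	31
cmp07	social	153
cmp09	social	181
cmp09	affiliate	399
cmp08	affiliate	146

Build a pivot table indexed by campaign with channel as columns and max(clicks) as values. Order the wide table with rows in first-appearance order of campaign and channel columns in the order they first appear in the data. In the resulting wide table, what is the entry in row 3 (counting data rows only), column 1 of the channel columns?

With rows in first-appearance order of campaign, row 3 is campaign=cmp07. channel columns in first-appearance order: search, affiliate, social, display; column 1 is search.
Long rows with campaign=cmp07, channel=search: max(688, 203, 440) = 688.

688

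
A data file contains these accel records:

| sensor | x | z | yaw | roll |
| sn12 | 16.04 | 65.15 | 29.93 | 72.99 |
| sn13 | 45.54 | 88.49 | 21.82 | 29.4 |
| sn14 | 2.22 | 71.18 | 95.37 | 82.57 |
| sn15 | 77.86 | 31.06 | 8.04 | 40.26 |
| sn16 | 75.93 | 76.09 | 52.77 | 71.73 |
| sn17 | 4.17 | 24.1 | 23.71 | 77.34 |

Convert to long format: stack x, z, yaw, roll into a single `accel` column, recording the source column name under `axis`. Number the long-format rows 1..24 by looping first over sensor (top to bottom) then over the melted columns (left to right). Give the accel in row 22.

24.1

24 rows total (6 × 4). Row 22: index ⌊(22-1)/4⌋ = 5 into sensor → sn17; (22-1) mod 4 = 1 into the melted columns → z.
So row 22 is (sn17, z, 24.1); accel = 24.1.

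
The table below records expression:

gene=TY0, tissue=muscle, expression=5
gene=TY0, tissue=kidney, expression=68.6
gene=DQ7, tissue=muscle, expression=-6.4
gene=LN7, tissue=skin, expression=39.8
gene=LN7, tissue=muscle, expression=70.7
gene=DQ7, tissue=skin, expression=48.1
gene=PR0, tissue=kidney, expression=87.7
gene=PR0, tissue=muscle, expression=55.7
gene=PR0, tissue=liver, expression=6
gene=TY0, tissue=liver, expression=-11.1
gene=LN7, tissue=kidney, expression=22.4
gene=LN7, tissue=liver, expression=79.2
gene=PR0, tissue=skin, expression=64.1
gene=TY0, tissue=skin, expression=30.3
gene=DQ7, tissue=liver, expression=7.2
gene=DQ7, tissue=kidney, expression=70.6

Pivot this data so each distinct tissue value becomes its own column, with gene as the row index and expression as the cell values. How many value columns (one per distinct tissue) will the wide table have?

4

4 distinct tissue values: muscle, kidney, liver, skin.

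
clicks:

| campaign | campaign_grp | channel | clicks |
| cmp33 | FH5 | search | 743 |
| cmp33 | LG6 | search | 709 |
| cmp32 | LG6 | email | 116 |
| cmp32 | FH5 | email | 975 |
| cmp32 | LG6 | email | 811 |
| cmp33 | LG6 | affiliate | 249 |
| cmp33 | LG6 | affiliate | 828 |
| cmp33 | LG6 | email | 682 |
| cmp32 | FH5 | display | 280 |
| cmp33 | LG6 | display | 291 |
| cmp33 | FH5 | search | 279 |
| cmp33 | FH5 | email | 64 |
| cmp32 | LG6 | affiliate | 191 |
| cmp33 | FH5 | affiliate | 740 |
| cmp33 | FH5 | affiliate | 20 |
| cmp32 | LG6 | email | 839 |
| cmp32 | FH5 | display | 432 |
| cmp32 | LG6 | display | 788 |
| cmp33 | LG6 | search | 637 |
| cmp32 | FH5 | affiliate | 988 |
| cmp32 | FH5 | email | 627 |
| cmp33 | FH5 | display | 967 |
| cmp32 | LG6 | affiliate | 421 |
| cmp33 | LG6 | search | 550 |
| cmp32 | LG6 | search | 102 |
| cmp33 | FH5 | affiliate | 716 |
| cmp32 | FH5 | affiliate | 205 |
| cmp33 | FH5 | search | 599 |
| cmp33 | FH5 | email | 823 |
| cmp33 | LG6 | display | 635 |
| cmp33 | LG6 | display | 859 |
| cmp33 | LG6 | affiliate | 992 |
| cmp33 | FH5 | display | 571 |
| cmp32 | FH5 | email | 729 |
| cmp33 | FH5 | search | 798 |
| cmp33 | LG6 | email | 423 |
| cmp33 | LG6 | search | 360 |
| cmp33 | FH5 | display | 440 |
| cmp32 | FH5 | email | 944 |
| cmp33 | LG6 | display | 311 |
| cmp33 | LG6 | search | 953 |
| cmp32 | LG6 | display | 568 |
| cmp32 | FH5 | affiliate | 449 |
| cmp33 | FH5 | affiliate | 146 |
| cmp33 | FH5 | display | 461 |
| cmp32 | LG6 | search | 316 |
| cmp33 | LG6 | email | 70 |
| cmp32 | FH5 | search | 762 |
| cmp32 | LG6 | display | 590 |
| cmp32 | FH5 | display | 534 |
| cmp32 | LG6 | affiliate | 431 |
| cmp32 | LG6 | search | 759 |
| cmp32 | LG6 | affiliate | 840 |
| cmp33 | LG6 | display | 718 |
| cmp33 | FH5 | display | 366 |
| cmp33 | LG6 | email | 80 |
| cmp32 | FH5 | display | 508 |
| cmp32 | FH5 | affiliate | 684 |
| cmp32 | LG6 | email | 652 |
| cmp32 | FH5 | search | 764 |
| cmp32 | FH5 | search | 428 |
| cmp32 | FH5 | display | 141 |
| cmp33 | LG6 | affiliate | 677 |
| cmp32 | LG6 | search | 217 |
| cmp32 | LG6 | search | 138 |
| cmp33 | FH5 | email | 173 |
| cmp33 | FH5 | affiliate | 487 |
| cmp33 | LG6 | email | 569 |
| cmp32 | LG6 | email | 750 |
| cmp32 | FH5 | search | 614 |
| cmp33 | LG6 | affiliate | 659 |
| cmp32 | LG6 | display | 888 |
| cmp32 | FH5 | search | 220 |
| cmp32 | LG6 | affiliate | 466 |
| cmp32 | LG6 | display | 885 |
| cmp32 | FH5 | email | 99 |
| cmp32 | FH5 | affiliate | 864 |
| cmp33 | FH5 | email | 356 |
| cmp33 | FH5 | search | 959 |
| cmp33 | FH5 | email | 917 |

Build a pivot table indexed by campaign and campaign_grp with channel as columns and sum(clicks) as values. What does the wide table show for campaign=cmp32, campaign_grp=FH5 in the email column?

3374

Rows with campaign=cmp32, campaign_grp=FH5 and channel=email: clicks values are 975, 627, 729, 944, 99.
975 + 627 + 729 + 944 + 99 = 3374.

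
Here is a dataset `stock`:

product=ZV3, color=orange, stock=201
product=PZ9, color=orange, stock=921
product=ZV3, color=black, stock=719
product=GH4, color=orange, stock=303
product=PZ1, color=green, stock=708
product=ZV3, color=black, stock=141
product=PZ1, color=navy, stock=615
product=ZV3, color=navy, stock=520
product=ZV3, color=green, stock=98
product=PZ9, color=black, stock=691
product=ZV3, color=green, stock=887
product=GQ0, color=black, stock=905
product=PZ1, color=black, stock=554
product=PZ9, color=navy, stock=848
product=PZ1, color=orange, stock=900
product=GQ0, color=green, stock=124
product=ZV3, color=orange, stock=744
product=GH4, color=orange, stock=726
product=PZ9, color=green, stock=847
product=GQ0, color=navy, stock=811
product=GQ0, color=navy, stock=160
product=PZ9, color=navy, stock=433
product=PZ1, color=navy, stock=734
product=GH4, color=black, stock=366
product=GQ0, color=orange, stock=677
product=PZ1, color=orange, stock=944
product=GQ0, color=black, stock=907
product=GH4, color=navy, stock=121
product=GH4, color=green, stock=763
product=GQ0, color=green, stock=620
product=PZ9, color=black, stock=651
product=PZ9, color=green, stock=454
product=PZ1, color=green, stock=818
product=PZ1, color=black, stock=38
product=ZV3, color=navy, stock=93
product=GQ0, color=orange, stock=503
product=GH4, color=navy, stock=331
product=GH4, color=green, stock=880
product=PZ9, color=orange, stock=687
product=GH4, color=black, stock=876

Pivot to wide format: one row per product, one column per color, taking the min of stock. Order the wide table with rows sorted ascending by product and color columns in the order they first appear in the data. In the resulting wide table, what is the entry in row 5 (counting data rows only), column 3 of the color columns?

With rows sorted ascending by product, row 5 is product=ZV3. color columns in first-appearance order: orange, black, green, navy; column 3 is green.
Long rows with product=ZV3, color=green: min(98, 887) = 98.

98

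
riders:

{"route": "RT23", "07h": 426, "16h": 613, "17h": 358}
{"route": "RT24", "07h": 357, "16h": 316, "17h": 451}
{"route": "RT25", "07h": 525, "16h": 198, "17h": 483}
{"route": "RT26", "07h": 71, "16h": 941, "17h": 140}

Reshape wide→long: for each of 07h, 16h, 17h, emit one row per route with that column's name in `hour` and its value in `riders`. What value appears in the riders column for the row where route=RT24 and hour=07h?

357

Unpivoting turns each (route, wide-column) pair into one long row.
The wide cell at row RT24, column 07h holds 357, so the long row (RT24, 07h) has riders=357.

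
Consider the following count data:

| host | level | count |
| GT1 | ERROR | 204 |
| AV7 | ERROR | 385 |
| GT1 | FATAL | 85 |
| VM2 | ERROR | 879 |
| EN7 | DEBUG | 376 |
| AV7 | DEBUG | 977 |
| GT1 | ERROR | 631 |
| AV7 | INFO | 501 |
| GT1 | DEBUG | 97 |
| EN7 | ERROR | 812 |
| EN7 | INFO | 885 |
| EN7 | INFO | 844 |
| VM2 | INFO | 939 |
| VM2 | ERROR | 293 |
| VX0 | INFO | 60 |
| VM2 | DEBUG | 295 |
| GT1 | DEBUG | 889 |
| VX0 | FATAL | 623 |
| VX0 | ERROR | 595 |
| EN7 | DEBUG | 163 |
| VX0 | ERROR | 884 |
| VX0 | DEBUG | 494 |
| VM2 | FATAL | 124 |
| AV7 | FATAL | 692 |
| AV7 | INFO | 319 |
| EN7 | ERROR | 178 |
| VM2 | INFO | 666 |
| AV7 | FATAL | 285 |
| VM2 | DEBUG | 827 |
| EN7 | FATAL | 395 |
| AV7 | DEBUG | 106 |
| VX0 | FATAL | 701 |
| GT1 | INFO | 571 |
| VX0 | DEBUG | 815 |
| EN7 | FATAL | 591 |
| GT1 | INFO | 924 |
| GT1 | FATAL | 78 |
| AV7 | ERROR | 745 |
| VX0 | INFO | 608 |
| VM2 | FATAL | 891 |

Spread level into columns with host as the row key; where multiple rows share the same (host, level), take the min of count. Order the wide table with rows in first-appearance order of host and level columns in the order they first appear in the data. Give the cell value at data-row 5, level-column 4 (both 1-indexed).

60

With rows in first-appearance order of host, row 5 is host=VX0. level columns in first-appearance order: ERROR, FATAL, DEBUG, INFO; column 4 is INFO.
Long rows with host=VX0, level=INFO: min(60, 608) = 60.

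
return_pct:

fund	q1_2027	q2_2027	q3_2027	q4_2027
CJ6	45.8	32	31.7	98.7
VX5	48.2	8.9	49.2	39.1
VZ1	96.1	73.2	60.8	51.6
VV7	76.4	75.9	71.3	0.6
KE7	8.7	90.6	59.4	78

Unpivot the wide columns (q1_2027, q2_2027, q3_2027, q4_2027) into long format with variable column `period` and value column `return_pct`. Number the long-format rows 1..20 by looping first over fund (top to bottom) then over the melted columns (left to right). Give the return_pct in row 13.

76.4

20 rows total (5 × 4). Row 13: index ⌊(13-1)/4⌋ = 3 into fund → VV7; (13-1) mod 4 = 0 into the melted columns → q1_2027.
So row 13 is (VV7, q1_2027, 76.4); return_pct = 76.4.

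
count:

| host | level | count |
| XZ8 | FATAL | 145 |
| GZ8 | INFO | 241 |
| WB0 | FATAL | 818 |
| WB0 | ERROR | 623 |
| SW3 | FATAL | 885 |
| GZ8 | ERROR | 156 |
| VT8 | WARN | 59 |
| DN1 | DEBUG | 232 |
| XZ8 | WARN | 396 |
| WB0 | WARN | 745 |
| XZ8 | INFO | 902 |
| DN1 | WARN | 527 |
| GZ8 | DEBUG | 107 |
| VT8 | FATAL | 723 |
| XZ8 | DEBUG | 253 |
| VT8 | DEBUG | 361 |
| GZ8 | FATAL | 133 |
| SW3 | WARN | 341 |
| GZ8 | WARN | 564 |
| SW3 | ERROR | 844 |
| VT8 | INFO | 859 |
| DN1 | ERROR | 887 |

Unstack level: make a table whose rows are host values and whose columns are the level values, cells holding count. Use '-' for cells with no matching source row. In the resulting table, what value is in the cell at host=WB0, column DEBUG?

-

No long-format row has host=WB0 and level=DEBUG, so the cell is -.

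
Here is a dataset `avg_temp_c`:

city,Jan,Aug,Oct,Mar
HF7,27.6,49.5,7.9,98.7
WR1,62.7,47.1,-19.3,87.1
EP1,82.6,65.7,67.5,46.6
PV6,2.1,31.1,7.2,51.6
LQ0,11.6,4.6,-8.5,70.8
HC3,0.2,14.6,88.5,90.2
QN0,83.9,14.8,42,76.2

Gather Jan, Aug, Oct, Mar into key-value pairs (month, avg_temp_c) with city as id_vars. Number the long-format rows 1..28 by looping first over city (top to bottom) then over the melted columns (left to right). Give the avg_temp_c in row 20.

70.8

28 rows total (7 × 4). Row 20: index ⌊(20-1)/4⌋ = 4 into city → LQ0; (20-1) mod 4 = 3 into the melted columns → Mar.
So row 20 is (LQ0, Mar, 70.8); avg_temp_c = 70.8.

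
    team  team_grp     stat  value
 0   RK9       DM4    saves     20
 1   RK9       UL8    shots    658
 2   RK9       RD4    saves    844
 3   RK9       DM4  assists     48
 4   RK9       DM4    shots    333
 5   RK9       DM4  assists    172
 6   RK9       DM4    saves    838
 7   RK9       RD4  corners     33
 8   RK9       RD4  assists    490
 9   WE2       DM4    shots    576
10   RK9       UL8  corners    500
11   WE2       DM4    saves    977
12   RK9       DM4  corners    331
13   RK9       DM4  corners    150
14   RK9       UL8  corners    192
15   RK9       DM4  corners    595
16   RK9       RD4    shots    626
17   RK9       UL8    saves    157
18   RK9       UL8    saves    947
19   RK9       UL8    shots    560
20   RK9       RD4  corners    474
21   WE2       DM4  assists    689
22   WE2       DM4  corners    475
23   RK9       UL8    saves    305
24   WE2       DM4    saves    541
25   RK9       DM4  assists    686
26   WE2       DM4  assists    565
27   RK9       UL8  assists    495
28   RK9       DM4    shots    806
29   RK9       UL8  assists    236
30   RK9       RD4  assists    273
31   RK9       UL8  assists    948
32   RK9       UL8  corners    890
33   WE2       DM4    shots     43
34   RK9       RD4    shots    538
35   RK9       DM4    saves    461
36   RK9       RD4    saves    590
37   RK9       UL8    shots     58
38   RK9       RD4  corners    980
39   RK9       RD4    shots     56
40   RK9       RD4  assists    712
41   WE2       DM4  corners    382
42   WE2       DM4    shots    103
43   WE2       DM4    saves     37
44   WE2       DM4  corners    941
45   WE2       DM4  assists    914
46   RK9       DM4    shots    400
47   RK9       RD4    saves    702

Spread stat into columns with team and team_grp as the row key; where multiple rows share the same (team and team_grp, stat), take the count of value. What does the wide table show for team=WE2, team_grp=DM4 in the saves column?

Rows with team=WE2, team_grp=DM4 and stat=saves: value values are 977, 541, 37.
3 rows match — count = 3.

3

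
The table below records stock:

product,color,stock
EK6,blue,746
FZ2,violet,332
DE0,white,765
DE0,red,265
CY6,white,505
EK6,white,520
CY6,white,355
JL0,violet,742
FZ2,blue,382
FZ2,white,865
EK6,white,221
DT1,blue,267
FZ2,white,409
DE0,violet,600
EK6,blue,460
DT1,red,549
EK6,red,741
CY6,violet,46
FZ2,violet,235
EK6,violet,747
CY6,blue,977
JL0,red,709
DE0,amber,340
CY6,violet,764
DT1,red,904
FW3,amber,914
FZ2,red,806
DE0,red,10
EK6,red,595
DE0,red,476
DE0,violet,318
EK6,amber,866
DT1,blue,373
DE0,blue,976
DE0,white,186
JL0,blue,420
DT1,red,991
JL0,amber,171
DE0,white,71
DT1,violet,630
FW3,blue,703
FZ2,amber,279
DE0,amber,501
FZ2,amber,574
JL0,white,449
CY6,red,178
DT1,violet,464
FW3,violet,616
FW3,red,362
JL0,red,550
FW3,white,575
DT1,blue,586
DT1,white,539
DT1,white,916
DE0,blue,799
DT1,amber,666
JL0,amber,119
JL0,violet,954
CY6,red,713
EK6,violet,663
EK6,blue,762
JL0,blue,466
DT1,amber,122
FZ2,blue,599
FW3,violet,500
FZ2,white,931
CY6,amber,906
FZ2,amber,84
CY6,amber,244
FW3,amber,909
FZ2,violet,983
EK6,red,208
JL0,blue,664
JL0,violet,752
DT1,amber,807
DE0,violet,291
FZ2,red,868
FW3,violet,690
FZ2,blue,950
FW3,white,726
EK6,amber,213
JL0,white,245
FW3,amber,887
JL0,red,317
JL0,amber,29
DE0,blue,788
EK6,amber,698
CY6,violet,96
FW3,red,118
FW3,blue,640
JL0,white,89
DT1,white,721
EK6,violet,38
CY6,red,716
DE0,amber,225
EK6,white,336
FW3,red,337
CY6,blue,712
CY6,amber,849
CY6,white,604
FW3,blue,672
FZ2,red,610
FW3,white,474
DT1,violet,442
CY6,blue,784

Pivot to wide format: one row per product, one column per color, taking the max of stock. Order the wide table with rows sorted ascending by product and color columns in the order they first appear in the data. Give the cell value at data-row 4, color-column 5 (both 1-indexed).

866

With rows sorted ascending by product, row 4 is product=EK6. color columns in first-appearance order: blue, violet, white, red, amber; column 5 is amber.
Long rows with product=EK6, color=amber: max(866, 213, 698) = 866.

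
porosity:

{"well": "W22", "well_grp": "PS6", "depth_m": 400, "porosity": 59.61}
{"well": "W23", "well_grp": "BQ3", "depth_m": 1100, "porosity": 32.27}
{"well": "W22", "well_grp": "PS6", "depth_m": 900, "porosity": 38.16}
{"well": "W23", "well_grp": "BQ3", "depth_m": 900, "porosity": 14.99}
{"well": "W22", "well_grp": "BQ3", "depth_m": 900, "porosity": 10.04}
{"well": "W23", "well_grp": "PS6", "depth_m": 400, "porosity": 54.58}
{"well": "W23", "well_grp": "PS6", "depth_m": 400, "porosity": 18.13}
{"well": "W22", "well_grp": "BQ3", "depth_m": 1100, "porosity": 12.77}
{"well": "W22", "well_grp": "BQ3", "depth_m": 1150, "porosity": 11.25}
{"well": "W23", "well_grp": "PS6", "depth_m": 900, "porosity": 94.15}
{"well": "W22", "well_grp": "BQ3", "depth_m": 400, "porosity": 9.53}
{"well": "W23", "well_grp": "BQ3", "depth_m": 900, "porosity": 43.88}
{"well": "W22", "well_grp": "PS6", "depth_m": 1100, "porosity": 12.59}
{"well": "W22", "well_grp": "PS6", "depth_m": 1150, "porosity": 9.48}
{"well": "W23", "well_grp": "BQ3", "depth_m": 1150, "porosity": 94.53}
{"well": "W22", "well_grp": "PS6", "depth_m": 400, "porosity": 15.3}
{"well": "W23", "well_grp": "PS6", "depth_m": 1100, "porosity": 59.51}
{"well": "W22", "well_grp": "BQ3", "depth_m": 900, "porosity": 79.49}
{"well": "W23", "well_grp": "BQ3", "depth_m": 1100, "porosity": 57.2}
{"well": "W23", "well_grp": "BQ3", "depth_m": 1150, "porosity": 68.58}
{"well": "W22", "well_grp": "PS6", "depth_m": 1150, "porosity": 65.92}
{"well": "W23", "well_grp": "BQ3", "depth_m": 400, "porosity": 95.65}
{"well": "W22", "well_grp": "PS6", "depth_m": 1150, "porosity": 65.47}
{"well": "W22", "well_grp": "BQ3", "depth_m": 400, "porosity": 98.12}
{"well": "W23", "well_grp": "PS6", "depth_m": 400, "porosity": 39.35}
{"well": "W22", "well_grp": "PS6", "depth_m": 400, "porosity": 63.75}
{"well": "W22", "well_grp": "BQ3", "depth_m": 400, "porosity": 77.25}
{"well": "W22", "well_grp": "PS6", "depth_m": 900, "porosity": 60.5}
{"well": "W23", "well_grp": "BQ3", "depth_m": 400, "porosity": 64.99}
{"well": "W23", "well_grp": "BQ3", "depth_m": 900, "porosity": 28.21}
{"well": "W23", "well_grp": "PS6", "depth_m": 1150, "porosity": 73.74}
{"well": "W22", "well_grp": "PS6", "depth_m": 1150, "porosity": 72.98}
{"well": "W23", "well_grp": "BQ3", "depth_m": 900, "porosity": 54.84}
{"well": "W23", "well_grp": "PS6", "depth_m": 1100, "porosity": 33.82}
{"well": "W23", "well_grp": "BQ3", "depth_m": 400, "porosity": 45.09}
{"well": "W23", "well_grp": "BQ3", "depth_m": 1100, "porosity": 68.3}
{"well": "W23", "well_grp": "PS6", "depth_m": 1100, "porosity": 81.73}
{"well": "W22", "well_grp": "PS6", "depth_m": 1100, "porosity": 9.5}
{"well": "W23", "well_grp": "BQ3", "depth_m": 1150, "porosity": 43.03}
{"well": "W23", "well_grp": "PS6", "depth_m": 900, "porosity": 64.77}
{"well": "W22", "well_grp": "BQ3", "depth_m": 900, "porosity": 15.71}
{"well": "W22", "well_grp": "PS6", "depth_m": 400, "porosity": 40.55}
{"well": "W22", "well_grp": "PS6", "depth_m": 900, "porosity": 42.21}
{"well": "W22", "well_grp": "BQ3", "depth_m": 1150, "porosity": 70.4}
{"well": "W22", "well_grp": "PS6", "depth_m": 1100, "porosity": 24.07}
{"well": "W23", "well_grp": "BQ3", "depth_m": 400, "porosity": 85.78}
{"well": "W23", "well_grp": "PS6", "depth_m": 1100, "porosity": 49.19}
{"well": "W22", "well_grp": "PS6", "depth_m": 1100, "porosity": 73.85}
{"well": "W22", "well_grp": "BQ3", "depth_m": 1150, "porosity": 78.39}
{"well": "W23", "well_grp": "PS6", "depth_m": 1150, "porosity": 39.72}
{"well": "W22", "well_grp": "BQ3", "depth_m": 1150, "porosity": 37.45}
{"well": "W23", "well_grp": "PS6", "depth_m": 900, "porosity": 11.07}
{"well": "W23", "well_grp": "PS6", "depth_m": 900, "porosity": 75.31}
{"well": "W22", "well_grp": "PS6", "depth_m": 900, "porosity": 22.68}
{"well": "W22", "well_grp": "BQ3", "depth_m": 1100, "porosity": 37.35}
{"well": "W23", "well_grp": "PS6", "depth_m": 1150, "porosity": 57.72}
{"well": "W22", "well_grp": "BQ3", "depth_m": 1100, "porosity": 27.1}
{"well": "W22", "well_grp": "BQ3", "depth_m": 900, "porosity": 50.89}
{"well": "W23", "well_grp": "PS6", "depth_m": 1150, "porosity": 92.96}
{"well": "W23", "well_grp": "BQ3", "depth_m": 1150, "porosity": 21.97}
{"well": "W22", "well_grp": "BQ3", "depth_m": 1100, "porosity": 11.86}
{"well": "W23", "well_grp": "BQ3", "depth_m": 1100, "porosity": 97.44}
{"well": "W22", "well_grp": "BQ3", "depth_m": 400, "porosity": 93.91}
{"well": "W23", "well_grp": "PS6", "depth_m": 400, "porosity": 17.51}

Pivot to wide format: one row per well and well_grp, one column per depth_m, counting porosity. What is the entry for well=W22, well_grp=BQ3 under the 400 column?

Rows with well=W22, well_grp=BQ3 and depth_m=400: porosity values are 9.53, 98.12, 77.25, 93.91.
4 rows match — count = 4.

4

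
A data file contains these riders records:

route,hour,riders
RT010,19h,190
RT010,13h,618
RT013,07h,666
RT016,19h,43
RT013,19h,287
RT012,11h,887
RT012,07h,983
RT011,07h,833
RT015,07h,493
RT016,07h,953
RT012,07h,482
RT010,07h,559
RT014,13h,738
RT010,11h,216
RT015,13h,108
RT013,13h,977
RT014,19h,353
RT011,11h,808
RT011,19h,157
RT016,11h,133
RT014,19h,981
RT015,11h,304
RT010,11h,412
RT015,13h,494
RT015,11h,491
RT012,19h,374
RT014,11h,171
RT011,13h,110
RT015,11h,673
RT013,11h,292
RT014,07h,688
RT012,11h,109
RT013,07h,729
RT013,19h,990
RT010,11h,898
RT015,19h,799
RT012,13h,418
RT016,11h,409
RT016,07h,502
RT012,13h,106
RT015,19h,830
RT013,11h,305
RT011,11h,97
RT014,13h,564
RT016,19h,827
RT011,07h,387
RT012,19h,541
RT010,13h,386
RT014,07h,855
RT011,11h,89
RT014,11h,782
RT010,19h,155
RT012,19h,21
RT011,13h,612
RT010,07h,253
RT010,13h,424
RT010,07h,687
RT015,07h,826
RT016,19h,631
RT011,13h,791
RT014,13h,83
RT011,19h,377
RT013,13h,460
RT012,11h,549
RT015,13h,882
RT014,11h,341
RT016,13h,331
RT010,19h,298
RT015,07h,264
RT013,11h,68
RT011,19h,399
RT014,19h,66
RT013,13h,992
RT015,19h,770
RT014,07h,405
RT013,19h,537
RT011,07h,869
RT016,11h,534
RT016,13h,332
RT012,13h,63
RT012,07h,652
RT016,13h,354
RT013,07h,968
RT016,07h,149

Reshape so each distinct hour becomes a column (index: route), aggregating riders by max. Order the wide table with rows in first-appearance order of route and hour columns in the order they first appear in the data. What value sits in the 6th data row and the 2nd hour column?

With rows in first-appearance order of route, row 6 is route=RT015. hour columns in first-appearance order: 19h, 13h, 07h, 11h; column 2 is 13h.
Long rows with route=RT015, hour=13h: max(108, 494, 882) = 882.

882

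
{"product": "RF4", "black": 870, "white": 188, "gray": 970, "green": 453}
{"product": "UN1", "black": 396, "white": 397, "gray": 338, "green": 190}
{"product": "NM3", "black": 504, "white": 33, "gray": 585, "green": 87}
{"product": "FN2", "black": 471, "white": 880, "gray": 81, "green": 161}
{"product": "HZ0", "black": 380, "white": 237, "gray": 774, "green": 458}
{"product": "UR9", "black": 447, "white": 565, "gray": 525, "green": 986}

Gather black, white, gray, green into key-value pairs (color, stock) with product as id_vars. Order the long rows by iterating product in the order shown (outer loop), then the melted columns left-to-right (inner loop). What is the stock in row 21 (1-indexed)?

24 rows total (6 × 4). Row 21: index ⌊(21-1)/4⌋ = 5 into product → UR9; (21-1) mod 4 = 0 into the melted columns → black.
So row 21 is (UR9, black, 447); stock = 447.

447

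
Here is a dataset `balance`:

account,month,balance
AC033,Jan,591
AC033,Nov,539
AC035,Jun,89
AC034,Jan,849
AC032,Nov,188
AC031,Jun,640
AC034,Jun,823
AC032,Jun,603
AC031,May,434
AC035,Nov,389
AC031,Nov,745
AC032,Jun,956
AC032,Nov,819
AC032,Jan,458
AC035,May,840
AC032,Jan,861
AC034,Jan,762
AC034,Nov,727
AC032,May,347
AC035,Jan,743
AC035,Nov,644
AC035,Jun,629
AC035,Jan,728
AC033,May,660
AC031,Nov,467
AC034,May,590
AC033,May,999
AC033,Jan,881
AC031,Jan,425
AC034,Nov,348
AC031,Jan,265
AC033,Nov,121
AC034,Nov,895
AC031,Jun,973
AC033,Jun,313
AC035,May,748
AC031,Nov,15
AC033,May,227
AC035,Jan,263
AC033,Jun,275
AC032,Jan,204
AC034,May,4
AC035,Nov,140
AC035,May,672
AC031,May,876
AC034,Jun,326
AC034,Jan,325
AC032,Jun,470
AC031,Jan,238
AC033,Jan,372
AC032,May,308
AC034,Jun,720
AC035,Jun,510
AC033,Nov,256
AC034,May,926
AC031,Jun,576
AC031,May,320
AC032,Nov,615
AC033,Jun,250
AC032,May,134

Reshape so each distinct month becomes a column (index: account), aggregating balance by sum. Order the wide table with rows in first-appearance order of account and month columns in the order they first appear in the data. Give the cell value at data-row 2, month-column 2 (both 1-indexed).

With rows in first-appearance order of account, row 2 is account=AC035. month columns in first-appearance order: Jan, Nov, Jun, May; column 2 is Nov.
Long rows with account=AC035, month=Nov: 389 + 644 + 140 = 1173.

1173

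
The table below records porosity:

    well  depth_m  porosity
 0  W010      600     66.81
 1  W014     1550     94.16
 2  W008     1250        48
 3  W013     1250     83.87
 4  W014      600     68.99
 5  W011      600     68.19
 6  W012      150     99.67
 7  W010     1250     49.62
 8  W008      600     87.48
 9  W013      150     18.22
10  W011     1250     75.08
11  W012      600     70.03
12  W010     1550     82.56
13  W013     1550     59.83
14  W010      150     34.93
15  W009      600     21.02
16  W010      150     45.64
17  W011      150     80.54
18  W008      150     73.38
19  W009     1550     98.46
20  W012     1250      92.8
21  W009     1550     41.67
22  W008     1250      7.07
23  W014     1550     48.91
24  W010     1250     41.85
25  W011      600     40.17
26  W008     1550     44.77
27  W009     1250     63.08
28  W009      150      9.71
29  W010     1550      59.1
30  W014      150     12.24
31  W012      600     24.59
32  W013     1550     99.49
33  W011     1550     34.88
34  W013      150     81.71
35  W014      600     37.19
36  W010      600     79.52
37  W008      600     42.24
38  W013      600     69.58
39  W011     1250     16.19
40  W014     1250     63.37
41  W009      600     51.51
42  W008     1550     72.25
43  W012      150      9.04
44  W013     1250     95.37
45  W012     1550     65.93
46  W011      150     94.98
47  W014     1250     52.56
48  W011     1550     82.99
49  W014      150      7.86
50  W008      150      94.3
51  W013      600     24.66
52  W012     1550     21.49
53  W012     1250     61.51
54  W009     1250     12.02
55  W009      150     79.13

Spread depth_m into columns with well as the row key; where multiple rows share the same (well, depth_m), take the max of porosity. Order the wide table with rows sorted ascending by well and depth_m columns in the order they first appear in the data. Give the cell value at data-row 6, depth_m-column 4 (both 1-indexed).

With rows sorted ascending by well, row 6 is well=W013. depth_m columns in first-appearance order: 600, 1550, 1250, 150; column 4 is 150.
Long rows with well=W013, depth_m=150: max(18.22, 81.71) = 81.71.

81.71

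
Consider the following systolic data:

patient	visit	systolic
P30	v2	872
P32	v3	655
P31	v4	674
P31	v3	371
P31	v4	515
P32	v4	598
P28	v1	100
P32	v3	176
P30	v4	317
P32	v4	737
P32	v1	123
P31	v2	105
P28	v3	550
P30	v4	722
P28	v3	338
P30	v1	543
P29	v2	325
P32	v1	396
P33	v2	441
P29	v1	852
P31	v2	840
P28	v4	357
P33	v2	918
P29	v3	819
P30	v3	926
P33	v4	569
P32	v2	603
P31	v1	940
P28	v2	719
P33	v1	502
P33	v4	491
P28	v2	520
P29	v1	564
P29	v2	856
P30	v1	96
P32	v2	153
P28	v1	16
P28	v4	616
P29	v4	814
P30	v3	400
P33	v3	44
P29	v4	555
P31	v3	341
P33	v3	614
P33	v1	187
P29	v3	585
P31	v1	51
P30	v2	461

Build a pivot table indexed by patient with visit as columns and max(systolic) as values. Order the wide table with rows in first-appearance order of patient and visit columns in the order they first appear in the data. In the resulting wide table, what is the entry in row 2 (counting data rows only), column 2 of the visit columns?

With rows in first-appearance order of patient, row 2 is patient=P32. visit columns in first-appearance order: v2, v3, v4, v1; column 2 is v3.
Long rows with patient=P32, visit=v3: max(655, 176) = 655.

655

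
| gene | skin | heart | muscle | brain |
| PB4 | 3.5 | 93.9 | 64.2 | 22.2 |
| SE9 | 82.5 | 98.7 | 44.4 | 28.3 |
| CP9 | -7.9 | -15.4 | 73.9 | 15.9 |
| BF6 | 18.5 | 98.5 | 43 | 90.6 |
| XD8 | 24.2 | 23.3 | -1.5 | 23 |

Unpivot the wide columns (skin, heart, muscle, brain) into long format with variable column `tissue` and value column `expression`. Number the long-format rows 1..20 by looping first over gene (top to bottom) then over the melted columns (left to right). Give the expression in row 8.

28.3

20 rows total (5 × 4). Row 8: index ⌊(8-1)/4⌋ = 1 into gene → SE9; (8-1) mod 4 = 3 into the melted columns → brain.
So row 8 is (SE9, brain, 28.3); expression = 28.3.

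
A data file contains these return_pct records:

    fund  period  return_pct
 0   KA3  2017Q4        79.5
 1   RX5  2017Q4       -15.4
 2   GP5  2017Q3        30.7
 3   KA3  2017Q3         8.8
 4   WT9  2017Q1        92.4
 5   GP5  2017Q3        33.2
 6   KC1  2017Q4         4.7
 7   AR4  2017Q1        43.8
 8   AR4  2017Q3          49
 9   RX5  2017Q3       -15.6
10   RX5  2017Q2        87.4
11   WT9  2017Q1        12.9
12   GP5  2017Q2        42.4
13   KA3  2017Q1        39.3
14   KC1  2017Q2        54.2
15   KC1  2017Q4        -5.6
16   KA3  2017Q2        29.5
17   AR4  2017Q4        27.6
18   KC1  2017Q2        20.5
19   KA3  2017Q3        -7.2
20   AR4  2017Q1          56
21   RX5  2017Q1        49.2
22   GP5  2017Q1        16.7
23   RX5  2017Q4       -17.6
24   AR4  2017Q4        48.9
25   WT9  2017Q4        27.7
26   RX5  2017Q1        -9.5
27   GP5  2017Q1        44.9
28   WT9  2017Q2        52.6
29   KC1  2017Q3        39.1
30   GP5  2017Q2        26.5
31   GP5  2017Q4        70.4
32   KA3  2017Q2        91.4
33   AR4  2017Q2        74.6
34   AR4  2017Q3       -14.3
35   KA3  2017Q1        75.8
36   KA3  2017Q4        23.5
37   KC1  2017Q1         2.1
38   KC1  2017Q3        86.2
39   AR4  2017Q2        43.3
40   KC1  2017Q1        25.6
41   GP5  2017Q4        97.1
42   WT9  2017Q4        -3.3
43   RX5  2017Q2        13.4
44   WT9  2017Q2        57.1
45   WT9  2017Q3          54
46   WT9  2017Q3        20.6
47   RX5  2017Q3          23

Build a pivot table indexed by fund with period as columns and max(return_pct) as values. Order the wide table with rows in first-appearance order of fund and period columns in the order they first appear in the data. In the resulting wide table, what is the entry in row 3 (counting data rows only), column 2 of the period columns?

33.2

With rows in first-appearance order of fund, row 3 is fund=GP5. period columns in first-appearance order: 2017Q4, 2017Q3, 2017Q1, 2017Q2; column 2 is 2017Q3.
Long rows with fund=GP5, period=2017Q3: max(30.7, 33.2) = 33.2.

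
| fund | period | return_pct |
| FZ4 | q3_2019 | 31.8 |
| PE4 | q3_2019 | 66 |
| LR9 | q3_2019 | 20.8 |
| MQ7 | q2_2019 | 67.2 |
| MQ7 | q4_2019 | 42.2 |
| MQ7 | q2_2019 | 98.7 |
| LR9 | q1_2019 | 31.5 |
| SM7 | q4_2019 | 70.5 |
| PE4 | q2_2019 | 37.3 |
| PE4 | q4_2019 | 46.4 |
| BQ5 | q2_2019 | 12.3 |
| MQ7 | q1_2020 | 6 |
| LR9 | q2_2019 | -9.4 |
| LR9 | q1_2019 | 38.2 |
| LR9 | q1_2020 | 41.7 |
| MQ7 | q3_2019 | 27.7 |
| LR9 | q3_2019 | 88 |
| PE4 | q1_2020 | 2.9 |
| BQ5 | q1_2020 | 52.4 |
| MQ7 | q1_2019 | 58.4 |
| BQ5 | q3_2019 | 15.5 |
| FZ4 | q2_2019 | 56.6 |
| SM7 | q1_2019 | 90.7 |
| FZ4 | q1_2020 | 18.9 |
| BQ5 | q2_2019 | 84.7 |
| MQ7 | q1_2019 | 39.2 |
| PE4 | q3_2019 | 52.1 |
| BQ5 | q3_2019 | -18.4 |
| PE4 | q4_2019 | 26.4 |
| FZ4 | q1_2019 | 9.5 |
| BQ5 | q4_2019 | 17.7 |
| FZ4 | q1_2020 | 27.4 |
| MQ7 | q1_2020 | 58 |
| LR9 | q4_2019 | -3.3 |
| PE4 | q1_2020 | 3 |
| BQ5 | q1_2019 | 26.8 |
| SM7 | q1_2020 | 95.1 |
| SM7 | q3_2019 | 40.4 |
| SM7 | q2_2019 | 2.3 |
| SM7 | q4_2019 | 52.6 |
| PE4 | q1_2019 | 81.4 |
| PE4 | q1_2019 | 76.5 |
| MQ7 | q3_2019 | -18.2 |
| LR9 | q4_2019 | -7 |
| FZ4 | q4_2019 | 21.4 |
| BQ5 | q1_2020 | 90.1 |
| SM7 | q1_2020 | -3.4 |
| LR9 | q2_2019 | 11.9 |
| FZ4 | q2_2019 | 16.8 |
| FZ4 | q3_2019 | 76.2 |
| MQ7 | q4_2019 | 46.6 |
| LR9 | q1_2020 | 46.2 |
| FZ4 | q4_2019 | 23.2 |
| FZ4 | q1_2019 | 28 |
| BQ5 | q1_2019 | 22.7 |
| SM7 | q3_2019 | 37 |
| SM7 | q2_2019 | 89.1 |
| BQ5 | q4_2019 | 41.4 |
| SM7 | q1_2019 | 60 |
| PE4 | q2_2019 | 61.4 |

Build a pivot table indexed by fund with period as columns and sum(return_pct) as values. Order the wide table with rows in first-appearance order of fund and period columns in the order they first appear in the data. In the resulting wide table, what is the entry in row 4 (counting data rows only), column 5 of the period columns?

64

With rows in first-appearance order of fund, row 4 is fund=MQ7. period columns in first-appearance order: q3_2019, q2_2019, q4_2019, q1_2019, q1_2020; column 5 is q1_2020.
Long rows with fund=MQ7, period=q1_2020: 6 + 58 = 64.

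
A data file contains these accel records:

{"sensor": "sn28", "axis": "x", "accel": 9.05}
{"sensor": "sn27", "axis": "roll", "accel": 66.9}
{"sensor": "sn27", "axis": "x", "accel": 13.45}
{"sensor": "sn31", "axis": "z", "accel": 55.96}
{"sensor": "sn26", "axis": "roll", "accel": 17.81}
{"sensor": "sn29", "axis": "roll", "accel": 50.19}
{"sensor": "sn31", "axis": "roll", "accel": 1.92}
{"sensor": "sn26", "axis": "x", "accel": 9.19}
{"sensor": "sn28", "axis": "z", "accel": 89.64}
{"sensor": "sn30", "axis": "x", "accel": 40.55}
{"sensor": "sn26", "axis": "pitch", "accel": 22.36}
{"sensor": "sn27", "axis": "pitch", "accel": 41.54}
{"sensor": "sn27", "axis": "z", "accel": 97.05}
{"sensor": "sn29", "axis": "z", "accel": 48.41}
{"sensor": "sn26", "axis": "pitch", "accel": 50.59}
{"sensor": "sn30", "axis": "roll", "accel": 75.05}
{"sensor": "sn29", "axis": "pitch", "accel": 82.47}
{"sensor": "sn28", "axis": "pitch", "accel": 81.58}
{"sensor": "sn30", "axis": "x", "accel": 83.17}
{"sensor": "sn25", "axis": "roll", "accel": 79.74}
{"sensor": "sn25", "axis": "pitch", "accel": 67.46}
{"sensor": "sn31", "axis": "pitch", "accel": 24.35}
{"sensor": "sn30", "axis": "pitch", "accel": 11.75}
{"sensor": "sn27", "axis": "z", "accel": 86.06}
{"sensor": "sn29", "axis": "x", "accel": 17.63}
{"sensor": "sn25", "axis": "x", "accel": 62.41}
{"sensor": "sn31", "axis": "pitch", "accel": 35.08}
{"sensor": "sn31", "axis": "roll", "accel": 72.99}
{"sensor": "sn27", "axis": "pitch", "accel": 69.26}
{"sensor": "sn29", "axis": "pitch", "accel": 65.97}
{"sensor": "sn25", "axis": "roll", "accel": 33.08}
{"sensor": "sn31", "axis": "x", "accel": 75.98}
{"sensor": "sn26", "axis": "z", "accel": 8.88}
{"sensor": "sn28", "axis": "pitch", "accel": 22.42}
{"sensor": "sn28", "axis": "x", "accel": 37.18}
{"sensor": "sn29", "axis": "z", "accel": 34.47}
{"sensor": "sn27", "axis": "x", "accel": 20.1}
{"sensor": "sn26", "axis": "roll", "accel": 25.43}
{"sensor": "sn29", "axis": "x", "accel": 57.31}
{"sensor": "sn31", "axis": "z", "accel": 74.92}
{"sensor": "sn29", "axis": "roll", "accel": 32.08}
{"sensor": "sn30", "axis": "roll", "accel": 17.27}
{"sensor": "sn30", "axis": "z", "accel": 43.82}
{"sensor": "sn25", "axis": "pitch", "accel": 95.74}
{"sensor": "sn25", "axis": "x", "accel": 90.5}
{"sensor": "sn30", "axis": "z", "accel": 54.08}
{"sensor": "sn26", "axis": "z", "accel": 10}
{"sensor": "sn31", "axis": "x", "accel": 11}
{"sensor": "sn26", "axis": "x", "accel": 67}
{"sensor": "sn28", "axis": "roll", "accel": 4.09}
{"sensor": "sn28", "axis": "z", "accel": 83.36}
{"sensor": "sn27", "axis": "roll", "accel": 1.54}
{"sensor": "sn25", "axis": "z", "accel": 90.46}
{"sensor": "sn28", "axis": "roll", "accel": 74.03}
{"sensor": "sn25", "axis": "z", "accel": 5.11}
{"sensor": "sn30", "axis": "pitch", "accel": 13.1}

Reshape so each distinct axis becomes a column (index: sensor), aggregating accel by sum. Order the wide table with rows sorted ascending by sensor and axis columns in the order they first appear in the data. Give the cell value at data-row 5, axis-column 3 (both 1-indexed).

82.88

With rows sorted ascending by sensor, row 5 is sensor=sn29. axis columns in first-appearance order: x, roll, z, pitch; column 3 is z.
Long rows with sensor=sn29, axis=z: 48.41 + 34.47 = 82.88.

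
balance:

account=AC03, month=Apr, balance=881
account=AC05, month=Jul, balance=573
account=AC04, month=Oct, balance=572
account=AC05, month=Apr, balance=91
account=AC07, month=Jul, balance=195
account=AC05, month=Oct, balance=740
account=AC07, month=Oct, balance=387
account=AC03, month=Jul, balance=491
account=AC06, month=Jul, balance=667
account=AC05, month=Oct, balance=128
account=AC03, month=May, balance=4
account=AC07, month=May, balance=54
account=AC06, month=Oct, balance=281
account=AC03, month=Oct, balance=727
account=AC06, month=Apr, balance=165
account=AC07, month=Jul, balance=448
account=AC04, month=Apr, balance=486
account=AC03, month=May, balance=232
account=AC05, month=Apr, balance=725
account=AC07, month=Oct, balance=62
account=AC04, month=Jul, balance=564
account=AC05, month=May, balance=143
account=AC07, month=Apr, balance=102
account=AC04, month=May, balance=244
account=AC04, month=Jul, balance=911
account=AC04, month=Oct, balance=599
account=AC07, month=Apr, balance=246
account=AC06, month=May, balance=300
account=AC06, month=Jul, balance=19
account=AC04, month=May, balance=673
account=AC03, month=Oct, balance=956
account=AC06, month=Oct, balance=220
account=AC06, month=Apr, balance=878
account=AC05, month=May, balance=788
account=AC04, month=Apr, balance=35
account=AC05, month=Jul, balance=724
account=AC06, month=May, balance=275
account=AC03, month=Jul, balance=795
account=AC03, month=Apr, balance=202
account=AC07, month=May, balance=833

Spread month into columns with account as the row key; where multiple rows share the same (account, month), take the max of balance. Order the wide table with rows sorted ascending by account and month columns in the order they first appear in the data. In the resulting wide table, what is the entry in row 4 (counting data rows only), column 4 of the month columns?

300

With rows sorted ascending by account, row 4 is account=AC06. month columns in first-appearance order: Apr, Jul, Oct, May; column 4 is May.
Long rows with account=AC06, month=May: max(300, 275) = 300.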